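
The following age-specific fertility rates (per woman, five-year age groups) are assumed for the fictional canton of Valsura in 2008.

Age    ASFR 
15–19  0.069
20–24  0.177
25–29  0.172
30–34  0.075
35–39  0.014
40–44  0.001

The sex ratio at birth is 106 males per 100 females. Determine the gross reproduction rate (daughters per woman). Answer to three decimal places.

Proportion female at birth = 100 / (100 + 106) = 0.48544.
Sum of ASFRs = 0.069 + 0.177 + 0.172 + 0.075 + 0.014 + 0.001 = 0.508
TFR = 5 × 0.508 = 2.54
GRR = 0.48544 × 2.54 = 1.23302

1.233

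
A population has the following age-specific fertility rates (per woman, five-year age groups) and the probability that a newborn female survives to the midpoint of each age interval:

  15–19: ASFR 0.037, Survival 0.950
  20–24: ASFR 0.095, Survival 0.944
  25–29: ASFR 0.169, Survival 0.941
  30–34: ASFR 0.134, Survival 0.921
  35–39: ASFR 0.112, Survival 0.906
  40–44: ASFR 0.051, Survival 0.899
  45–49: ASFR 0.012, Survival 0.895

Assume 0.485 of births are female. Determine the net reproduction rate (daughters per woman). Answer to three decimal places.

1.371

Proportion female at birth = 0.485.
Each age group contributes 5 × ASFR × survival:
  15–19: 5 × 0.037 × 0.950 = 0.17575
  20–24: 5 × 0.095 × 0.944 = 0.44840
  25–29: 5 × 0.169 × 0.941 = 0.79515
  30–34: 5 × 0.134 × 0.921 = 0.61707
  35–39: 5 × 0.112 × 0.906 = 0.50736
  40–44: 5 × 0.051 × 0.899 = 0.22925
  45–49: 5 × 0.012 × 0.895 = 0.05370
Sum = 2.82668
NRR = 0.485 × 2.82668 = 1.37094
With NRR above 1 the population is above replacement fertility.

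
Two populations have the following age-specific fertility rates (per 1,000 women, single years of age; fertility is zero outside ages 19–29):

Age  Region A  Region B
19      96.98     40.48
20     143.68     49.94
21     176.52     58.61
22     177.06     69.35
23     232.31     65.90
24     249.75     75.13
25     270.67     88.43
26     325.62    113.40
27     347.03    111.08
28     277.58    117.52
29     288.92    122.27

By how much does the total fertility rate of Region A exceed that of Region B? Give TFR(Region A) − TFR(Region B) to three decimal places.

1.674

Region A:
  Sum of ASFRs = 96.98 + 143.68 + 176.52 + 177.06 + 232.31 + 249.75 + 270.67 + 325.62 + 347.03 + 277.58 + 288.92 = 2586.12
  TFR = 2586.12 / 1000 = 2.58612
Region B:
  Sum of ASFRs = 40.48 + 49.94 + 58.61 + 69.35 + 65.90 + 75.13 + 88.43 + 113.40 + 111.08 + 117.52 + 122.27 = 912.11
  TFR = 912.11 / 1000 = 0.91211
Difference = 2.58612 − 0.91211 = 1.67401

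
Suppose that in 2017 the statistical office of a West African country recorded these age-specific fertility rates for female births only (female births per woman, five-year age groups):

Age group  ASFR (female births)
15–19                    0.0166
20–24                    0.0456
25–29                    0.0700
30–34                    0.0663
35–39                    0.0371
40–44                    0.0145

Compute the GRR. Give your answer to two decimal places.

Sum of female ASFRs = 0.0166 + 0.0456 + 0.0700 + 0.0663 + 0.0371 + 0.0145 = 0.2501
GRR = 5 × 0.2501 = 1.2505

1.25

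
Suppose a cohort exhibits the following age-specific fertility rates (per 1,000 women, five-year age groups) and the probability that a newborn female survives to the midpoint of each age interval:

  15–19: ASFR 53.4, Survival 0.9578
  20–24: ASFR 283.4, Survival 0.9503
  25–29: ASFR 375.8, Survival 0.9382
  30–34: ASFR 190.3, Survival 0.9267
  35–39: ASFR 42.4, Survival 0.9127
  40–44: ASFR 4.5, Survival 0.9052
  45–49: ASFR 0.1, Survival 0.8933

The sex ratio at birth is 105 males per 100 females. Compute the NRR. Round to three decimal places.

Proportion female at birth = 100 / (100 + 105) = 0.48780.
Per-age-group product (5 × ASFR × survival probability):
  15–19: 5 × 53.4/1000 × 0.9578 = 0.25573
  20–24: 5 × 283.4/1000 × 0.9503 = 1.34658
  25–29: 5 × 375.8/1000 × 0.9382 = 1.76288
  30–34: 5 × 190.3/1000 × 0.9267 = 0.88176
  35–39: 5 × 42.4/1000 × 0.9127 = 0.19349
  40–44: 5 × 4.5/1000 × 0.9052 = 0.02037
  45–49: 5 × 0.1/1000 × 0.8933 = 0.00045
Sum = 4.46126
NRR = 0.48780 × 4.46126 = 2.17620

2.176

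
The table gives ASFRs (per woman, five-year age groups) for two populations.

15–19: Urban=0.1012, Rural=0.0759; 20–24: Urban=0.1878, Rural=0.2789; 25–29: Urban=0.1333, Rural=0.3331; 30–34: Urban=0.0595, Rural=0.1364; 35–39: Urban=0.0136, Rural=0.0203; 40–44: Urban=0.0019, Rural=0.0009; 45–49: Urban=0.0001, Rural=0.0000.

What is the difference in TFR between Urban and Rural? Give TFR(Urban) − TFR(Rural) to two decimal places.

-1.74

Urban:
  Sum of ASFRs = 0.1012 + 0.1878 + 0.1333 + 0.0595 + 0.0136 + 0.0019 + 0.0001 = 0.4974
  TFR = 5 × 0.4974 = 2.487
Rural:
  Sum of ASFRs = 0.0759 + 0.2789 + 0.3331 + 0.1364 + 0.0203 + 0.0009 + 0.0000 = 0.8455
  TFR = 5 × 0.8455 = 4.2275
Difference = 2.487 − 4.2275 = -1.7405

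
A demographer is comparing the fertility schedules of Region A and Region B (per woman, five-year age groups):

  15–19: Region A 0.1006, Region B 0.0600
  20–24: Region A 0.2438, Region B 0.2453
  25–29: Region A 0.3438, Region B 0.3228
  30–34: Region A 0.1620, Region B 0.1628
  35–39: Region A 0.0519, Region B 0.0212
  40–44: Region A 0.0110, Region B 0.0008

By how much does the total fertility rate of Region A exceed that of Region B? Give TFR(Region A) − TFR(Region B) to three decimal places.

Region A:
  Sum of ASFRs = 0.1006 + 0.2438 + 0.3438 + 0.1620 + 0.0519 + 0.0110 = 0.9131
  TFR = 5 × 0.9131 = 4.5655
Region B:
  Sum of ASFRs = 0.0600 + 0.2453 + 0.3228 + 0.1628 + 0.0212 + 0.0008 = 0.8129
  TFR = 5 × 0.8129 = 4.0645
Difference = 4.5655 − 4.0645 = 0.501

0.501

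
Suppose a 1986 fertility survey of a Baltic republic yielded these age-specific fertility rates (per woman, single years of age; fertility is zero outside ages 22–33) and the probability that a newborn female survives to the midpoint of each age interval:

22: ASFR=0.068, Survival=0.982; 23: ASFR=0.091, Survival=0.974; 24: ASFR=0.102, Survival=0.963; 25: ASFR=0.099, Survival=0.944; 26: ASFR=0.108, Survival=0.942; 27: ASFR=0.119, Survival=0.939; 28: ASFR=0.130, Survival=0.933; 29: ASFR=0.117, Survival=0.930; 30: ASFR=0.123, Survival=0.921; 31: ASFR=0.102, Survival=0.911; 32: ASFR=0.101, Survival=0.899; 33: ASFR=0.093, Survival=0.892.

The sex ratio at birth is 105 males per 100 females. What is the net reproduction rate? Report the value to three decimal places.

Proportion female at birth = 100 / (100 + 105) = 0.48780.
Each age group contributes 1 × ASFR × survival:
  22: 1 × 0.068 × 0.982 = 0.06678
  23: 1 × 0.091 × 0.974 = 0.08863
  24: 1 × 0.102 × 0.963 = 0.09823
  25: 1 × 0.099 × 0.944 = 0.09346
  26: 1 × 0.108 × 0.942 = 0.10174
  27: 1 × 0.119 × 0.939 = 0.11174
  28: 1 × 0.130 × 0.933 = 0.12129
  29: 1 × 0.117 × 0.930 = 0.10881
  30: 1 × 0.123 × 0.921 = 0.11328
  31: 1 × 0.102 × 0.911 = 0.09292
  32: 1 × 0.101 × 0.899 = 0.09080
  33: 1 × 0.093 × 0.892 = 0.08296
Sum = 1.17064
NRR = 0.48780 × 1.17064 = 0.57104
NRR < 1, so the cohort does not fully replace itself.

0.571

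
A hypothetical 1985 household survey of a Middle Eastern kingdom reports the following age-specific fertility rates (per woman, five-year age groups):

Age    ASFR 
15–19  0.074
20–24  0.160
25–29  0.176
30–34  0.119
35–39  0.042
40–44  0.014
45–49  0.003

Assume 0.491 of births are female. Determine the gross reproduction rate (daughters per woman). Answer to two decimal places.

Proportion female at birth = 0.491.
Sum of ASFRs = 0.074 + 0.160 + 0.176 + 0.119 + 0.042 + 0.014 + 0.003 = 0.588
TFR = 5 × 0.588 = 2.94
GRR = 0.491 × 2.94 = 1.44354

1.44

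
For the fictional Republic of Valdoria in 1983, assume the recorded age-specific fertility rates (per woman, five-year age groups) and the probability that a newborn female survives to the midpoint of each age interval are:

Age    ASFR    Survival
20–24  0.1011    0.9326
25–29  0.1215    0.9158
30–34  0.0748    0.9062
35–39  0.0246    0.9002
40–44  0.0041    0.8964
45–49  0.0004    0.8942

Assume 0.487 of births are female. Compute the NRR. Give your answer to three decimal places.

Proportion female at birth = 0.487.
Per-age-group product (5 × ASFR × survival probability):
  20–24: 5 × 0.1011 × 0.9326 = 0.47143
  25–29: 5 × 0.1215 × 0.9158 = 0.55635
  30–34: 5 × 0.0748 × 0.9062 = 0.33892
  35–39: 5 × 0.0246 × 0.9002 = 0.11072
  40–44: 5 × 0.0041 × 0.8964 = 0.01838
  45–49: 5 × 0.0004 × 0.8942 = 0.00179
Sum = 1.49759
NRR = 0.487 × 1.49759 = 0.72933

0.729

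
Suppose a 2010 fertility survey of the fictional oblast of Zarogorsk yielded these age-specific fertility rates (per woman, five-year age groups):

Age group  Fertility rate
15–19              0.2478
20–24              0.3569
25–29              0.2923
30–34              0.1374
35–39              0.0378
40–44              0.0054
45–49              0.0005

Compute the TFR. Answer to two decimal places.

5.39

Sum of ASFRs = 0.2478 + 0.3569 + 0.2923 + 0.1374 + 0.0378 + 0.0054 + 0.0005 = 1.0781
TFR = 5 × 1.0781 = 5.3905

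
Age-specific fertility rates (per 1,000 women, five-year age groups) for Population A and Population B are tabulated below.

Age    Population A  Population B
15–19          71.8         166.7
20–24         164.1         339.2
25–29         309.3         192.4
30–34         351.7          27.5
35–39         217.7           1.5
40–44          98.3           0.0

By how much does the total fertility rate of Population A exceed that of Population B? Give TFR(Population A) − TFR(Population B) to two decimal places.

Population A:
  Sum of ASFRs = 71.8 + 164.1 + 309.3 + 351.7 + 217.7 + 98.3 = 1212.9
  TFR = 5 × 1212.9 / 1000 = 6.0645
Population B:
  Sum of ASFRs = 166.7 + 339.2 + 192.4 + 27.5 + 1.5 + 0.0 = 727.3
  TFR = 5 × 727.3 / 1000 = 3.6365
Difference = 6.0645 − 3.6365 = 2.428

2.43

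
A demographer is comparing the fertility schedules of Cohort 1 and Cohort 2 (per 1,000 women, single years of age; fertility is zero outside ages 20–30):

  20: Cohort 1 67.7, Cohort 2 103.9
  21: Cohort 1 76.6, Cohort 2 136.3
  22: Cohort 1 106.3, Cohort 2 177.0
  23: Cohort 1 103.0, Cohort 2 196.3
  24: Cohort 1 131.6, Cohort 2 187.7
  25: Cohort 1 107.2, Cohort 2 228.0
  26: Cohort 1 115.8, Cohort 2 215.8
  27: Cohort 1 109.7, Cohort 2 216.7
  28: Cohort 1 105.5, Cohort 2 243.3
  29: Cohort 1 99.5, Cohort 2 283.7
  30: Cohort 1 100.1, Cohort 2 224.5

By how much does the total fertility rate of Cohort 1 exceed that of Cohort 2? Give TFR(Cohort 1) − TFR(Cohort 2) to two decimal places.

-1.09

Cohort 1:
  Sum of ASFRs = 67.7 + 76.6 + 106.3 + 103.0 + 131.6 + 107.2 + 115.8 + 109.7 + 105.5 + 99.5 + 100.1 = 1123.0
  TFR = 1123.0 / 1000 = 1.123
Cohort 2:
  Sum of ASFRs = 103.9 + 136.3 + 177.0 + 196.3 + 187.7 + 228.0 + 215.8 + 216.7 + 243.3 + 283.7 + 224.5 = 2213.2
  TFR = 2213.2 / 1000 = 2.2132
Difference = 1.123 − 2.2132 = -1.0902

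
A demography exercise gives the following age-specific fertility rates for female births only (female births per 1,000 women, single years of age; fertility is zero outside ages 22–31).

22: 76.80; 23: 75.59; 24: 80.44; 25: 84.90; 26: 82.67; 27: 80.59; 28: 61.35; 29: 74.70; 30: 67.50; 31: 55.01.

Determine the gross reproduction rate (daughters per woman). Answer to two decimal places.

0.74

Sum of female ASFRs = 76.80 + 75.59 + 80.44 + 84.90 + 82.67 + 80.59 + 61.35 + 74.70 + 67.50 + 55.01 = 739.55
GRR = 739.55 / 1000 = 0.73955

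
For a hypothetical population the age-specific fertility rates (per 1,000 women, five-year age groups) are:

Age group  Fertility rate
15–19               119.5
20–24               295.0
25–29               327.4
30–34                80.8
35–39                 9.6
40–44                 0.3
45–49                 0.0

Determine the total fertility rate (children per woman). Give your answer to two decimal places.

4.16

Sum of ASFRs = 119.5 + 295.0 + 327.4 + 80.8 + 9.6 + 0.3 + 0.0 = 832.6
TFR = 5 × 832.6 / 1000 = 4.163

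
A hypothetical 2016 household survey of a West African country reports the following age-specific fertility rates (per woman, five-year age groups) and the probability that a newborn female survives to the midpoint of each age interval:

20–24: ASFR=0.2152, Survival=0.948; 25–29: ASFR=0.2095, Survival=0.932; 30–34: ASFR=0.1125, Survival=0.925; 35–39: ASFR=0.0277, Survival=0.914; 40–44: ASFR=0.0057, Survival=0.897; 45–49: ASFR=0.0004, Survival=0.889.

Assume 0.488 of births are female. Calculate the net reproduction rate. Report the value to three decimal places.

1.303

Proportion female at birth = 0.488.
Each age group contributes 5 × ASFR × survival:
  20–24: 5 × 0.2152 × 0.948 = 1.02005
  25–29: 5 × 0.2095 × 0.932 = 0.97627
  30–34: 5 × 0.1125 × 0.925 = 0.52031
  35–39: 5 × 0.0277 × 0.914 = 0.12659
  40–44: 5 × 0.0057 × 0.897 = 0.02556
  45–49: 5 × 0.0004 × 0.889 = 0.00178
Sum = 2.67056
NRR = 0.488 × 2.67056 = 1.30323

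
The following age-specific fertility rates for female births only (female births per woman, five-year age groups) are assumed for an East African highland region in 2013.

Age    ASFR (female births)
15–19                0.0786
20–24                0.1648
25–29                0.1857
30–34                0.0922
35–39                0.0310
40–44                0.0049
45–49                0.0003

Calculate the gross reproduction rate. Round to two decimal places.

2.79

Sum of female ASFRs = 0.0786 + 0.1648 + 0.1857 + 0.0922 + 0.0310 + 0.0049 + 0.0003 = 0.5575
GRR = 5 × 0.5575 = 2.7875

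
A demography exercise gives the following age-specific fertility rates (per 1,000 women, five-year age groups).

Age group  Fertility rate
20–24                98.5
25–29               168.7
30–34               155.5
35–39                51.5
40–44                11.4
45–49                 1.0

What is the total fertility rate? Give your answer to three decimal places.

2.433

Sum of ASFRs = 98.5 + 168.7 + 155.5 + 51.5 + 11.4 + 1.0 = 486.6
TFR = 5 × 486.6 / 1000 = 2.433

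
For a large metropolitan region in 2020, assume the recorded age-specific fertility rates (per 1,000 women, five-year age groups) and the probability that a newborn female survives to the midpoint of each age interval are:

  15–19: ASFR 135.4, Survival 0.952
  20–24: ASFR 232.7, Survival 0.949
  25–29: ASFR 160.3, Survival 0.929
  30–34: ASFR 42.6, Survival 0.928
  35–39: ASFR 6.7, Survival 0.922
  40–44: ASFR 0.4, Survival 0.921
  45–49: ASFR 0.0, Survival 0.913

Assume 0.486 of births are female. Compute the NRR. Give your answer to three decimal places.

1.324

Proportion female at birth = 0.486.
Per-age-group product (5 × ASFR × survival probability):
  15–19: 5 × 135.4/1000 × 0.952 = 0.64450
  20–24: 5 × 232.7/1000 × 0.949 = 1.10416
  25–29: 5 × 160.3/1000 × 0.929 = 0.74459
  30–34: 5 × 42.6/1000 × 0.928 = 0.19766
  35–39: 5 × 6.7/1000 × 0.922 = 0.03089
  40–44: 5 × 0.4/1000 × 0.921 = 0.00184
  45–49: 5 × 0.0/1000 × 0.913 = 0.00000
Sum = 2.72364
NRR = 0.486 × 2.72364 = 1.32369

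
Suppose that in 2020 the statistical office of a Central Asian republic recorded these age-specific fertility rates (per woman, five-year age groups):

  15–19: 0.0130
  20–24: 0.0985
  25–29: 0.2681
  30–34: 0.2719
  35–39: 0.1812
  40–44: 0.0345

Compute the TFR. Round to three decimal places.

Sum of ASFRs = 0.0130 + 0.0985 + 0.2681 + 0.2719 + 0.1812 + 0.0345 = 0.8672
TFR = 5 × 0.8672 = 4.336

4.336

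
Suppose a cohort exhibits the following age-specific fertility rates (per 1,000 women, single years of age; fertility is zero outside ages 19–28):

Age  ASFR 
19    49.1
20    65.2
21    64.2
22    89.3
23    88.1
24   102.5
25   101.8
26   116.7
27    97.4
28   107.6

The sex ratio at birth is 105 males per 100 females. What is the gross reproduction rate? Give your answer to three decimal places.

0.430

Proportion female at birth = 100 / (100 + 105) = 0.48780.
Sum of ASFRs = 49.1 + 65.2 + 64.2 + 89.3 + 88.1 + 102.5 + 101.8 + 116.7 + 97.4 + 107.6 = 881.9
TFR = 881.9 / 1000 = 0.8819
GRR = 0.48780 × 0.8819 = 0.43019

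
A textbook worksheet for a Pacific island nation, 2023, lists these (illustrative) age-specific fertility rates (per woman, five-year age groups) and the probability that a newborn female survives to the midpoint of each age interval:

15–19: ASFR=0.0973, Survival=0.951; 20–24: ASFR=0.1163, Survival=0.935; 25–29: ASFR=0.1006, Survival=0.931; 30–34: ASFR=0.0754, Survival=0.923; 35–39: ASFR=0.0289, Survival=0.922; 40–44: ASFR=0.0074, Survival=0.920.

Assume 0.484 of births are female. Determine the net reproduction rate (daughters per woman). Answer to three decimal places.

Proportion female at birth = 0.484.
Each age group contributes 5 × ASFR × survival:
  15–19: 5 × 0.0973 × 0.951 = 0.46266
  20–24: 5 × 0.1163 × 0.935 = 0.54370
  25–29: 5 × 0.1006 × 0.931 = 0.46829
  30–34: 5 × 0.0754 × 0.923 = 0.34797
  35–39: 5 × 0.0289 × 0.922 = 0.13323
  40–44: 5 × 0.0074 × 0.920 = 0.03404
Sum = 1.98989
NRR = 0.484 × 1.98989 = 0.96311

0.963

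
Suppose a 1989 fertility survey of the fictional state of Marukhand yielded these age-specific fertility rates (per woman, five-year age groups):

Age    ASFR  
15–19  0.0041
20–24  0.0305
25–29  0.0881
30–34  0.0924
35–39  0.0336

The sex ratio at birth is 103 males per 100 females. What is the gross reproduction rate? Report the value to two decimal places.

0.61

Proportion female at birth = 100 / (100 + 103) = 0.49261.
Sum of ASFRs = 0.0041 + 0.0305 + 0.0881 + 0.0924 + 0.0336 = 0.2487
TFR = 5 × 0.2487 = 1.2435
GRR = 0.49261 × 1.2435 = 0.61256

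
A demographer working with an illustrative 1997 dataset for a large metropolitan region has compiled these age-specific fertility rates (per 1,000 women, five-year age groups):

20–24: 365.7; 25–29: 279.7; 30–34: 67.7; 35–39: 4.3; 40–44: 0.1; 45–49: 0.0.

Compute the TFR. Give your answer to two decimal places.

Sum of ASFRs = 365.7 + 279.7 + 67.7 + 4.3 + 0.1 + 0.0 = 717.5
TFR = 5 × 717.5 / 1000 = 3.5875

3.59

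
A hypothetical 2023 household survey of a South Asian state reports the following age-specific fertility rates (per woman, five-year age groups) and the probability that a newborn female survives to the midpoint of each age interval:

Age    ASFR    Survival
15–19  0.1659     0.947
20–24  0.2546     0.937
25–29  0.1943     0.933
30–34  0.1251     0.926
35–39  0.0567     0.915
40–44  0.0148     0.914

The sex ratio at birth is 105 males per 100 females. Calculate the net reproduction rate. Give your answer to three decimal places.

Proportion female at birth = 100 / (100 + 105) = 0.48780.
Survival-weighted fertility by age (5·fₓ·Sₓ):
  15–19: 5 × 0.1659 × 0.947 = 0.78554
  20–24: 5 × 0.2546 × 0.937 = 1.19280
  25–29: 5 × 0.1943 × 0.933 = 0.90641
  30–34: 5 × 0.1251 × 0.926 = 0.57921
  35–39: 5 × 0.0567 × 0.915 = 0.25940
  40–44: 5 × 0.0148 × 0.914 = 0.06764
Sum = 3.79100
NRR = 0.48780 × 3.79100 = 1.84925
NRR > 1, so each generation more than replaces itself.

1.849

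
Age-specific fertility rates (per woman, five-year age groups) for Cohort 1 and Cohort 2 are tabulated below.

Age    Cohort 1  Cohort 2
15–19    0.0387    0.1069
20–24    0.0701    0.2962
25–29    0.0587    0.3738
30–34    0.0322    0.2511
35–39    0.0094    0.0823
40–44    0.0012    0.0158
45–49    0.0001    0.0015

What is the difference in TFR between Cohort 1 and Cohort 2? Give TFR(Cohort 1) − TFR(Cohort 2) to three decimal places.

Cohort 1:
  Sum of ASFRs = 0.0387 + 0.0701 + 0.0587 + 0.0322 + 0.0094 + 0.0012 + 0.0001 = 0.2104
  TFR = 5 × 0.2104 = 1.052
Cohort 2:
  Sum of ASFRs = 0.1069 + 0.2962 + 0.3738 + 0.2511 + 0.0823 + 0.0158 + 0.0015 = 1.1276
  TFR = 5 × 1.1276 = 5.638
Difference = 1.052 − 5.638 = -4.586

-4.586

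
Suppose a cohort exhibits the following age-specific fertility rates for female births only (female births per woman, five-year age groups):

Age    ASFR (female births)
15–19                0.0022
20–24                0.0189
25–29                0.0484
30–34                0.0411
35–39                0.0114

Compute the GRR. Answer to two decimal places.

0.61

Sum of female ASFRs = 0.0022 + 0.0189 + 0.0484 + 0.0411 + 0.0114 = 0.1220
GRR = 5 × 0.1220 = 0.61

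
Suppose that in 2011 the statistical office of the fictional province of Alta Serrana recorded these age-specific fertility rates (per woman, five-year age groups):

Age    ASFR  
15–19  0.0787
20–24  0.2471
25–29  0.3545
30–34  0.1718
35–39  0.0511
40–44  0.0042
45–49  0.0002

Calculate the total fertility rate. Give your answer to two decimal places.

4.54

Sum of ASFRs = 0.0787 + 0.2471 + 0.3545 + 0.1718 + 0.0511 + 0.0042 + 0.0002 = 0.9076
TFR = 5 × 0.9076 = 4.538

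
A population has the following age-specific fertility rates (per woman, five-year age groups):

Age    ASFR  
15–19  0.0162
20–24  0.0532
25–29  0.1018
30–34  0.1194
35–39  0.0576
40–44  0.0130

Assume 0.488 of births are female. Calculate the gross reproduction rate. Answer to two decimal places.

Proportion female at birth = 0.488.
Sum of ASFRs = 0.0162 + 0.0532 + 0.1018 + 0.1194 + 0.0576 + 0.0130 = 0.3612
TFR = 5 × 0.3612 = 1.806
GRR = 0.488 × 1.806 = 0.88133

0.88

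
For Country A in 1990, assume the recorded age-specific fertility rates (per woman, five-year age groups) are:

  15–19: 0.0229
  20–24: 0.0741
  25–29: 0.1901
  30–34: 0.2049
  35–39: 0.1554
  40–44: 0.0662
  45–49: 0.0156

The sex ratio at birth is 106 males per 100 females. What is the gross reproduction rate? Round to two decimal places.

1.77

Proportion female at birth = 100 / (100 + 106) = 0.48544.
Sum of ASFRs = 0.0229 + 0.0741 + 0.1901 + 0.2049 + 0.1554 + 0.0662 + 0.0156 = 0.7292
TFR = 5 × 0.7292 = 3.646
GRR = 0.48544 × 3.646 = 1.76991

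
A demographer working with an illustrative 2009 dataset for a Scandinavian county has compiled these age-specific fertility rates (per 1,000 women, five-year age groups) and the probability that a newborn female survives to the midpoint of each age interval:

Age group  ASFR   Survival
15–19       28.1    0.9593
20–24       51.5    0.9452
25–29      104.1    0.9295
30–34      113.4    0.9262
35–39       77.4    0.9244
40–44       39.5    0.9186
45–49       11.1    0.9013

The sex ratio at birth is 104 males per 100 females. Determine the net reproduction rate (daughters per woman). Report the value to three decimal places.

0.969

Proportion female at birth = 100 / (100 + 104) = 0.49020.
Each age group contributes 5 × ASFR × survival:
  15–19: 5 × 28.1/1000 × 0.9593 = 0.13478
  20–24: 5 × 51.5/1000 × 0.9452 = 0.24339
  25–29: 5 × 104.1/1000 × 0.9295 = 0.48380
  30–34: 5 × 113.4/1000 × 0.9262 = 0.52516
  35–39: 5 × 77.4/1000 × 0.9244 = 0.35774
  40–44: 5 × 39.5/1000 × 0.9186 = 0.18142
  45–49: 5 × 11.1/1000 × 0.9013 = 0.05002
Sum = 1.97631
NRR = 0.49020 × 1.97631 = 0.96879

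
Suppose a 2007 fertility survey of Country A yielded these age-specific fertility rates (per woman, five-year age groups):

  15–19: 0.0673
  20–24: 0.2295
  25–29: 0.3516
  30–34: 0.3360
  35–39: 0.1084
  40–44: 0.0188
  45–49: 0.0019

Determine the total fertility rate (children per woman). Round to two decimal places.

5.57

Sum of ASFRs = 0.0673 + 0.2295 + 0.3516 + 0.3360 + 0.1084 + 0.0188 + 0.0019 = 1.1135
TFR = 5 × 1.1135 = 5.5675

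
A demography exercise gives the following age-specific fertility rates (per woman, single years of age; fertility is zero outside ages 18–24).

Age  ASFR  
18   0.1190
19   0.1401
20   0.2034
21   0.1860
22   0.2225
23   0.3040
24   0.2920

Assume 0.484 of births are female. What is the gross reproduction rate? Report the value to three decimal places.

Proportion female at birth = 0.484.
Sum of ASFRs = 0.1190 + 0.1401 + 0.2034 + 0.1860 + 0.2225 + 0.3040 + 0.2920 = 1.4670
TFR = 1.467
GRR = 0.484 × 1.467 = 0.71003

0.710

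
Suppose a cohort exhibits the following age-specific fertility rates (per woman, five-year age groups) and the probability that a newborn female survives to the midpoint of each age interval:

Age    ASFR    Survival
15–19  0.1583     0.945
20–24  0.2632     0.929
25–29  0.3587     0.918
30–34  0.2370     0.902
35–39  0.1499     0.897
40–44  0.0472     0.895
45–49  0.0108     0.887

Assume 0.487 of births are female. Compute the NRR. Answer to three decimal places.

2.736

Proportion female at birth = 0.487.
Survival-weighted fertility by age (5·fₓ·Sₓ):
  15–19: 5 × 0.1583 × 0.945 = 0.74797
  20–24: 5 × 0.2632 × 0.929 = 1.22256
  25–29: 5 × 0.3587 × 0.918 = 1.64643
  30–34: 5 × 0.2370 × 0.902 = 1.06887
  35–39: 5 × 0.1499 × 0.897 = 0.67230
  40–44: 5 × 0.0472 × 0.895 = 0.21122
  45–49: 5 × 0.0108 × 0.887 = 0.04790
Sum = 5.61725
NRR = 0.487 × 5.61725 = 2.73560
An NRR exceeding 1 indicates intrinsic growth under these rates.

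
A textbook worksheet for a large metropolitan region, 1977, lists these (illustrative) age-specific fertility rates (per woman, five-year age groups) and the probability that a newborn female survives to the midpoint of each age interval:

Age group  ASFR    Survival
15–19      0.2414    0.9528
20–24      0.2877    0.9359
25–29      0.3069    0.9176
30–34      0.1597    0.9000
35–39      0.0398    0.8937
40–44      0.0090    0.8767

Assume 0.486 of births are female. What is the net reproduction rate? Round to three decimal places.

Proportion female at birth = 0.486.
Weighting each age-specific rate by interval width and survival:
  15–19: 5 × 0.2414 × 0.9528 = 1.15003
  20–24: 5 × 0.2877 × 0.9359 = 1.34629
  25–29: 5 × 0.3069 × 0.9176 = 1.40806
  30–34: 5 × 0.1597 × 0.9000 = 0.71865
  35–39: 5 × 0.0398 × 0.8937 = 0.17785
  40–44: 5 × 0.0090 × 0.8767 = 0.03945
Sum = 4.84033
NRR = 0.486 × 4.84033 = 2.35240

2.352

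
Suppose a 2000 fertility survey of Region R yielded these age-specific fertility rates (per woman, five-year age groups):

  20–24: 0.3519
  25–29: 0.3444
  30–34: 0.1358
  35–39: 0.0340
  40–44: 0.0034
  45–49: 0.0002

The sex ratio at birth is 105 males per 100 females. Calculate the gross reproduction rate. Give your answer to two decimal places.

Proportion female at birth = 100 / (100 + 105) = 0.48780.
Sum of ASFRs = 0.3519 + 0.3444 + 0.1358 + 0.0340 + 0.0034 + 0.0002 = 0.8697
TFR = 5 × 0.8697 = 4.3485
GRR = 0.48780 × 4.3485 = 2.12120

2.12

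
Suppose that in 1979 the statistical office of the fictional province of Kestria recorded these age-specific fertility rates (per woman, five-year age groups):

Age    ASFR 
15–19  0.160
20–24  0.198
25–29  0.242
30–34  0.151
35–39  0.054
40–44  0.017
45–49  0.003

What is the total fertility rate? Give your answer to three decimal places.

4.125

Sum of ASFRs = 0.160 + 0.198 + 0.242 + 0.151 + 0.054 + 0.017 + 0.003 = 0.825
TFR = 5 × 0.825 = 4.125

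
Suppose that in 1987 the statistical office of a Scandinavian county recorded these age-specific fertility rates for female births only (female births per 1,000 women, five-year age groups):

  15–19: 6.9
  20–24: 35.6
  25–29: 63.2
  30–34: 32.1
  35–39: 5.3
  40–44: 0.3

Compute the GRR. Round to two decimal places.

0.72

Sum of female ASFRs = 6.9 + 35.6 + 63.2 + 32.1 + 5.3 + 0.3 = 143.4
GRR = 5 × 143.4 / 1000 = 0.717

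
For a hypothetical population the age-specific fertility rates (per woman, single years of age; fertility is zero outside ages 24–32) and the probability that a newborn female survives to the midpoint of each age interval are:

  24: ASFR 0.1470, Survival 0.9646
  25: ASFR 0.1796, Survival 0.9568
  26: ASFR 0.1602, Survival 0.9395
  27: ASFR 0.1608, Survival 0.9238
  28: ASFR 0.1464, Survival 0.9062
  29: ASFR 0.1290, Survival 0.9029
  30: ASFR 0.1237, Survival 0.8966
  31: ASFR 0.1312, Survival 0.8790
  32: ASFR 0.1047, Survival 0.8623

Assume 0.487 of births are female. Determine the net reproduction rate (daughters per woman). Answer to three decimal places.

Proportion female at birth = 0.487.
Each age group contributes 1 × ASFR × survival:
  24: 1 × 0.1470 × 0.9646 = 0.14180
  25: 1 × 0.1796 × 0.9568 = 0.17184
  26: 1 × 0.1602 × 0.9395 = 0.15051
  27: 1 × 0.1608 × 0.9238 = 0.14855
  28: 1 × 0.1464 × 0.9062 = 0.13267
  29: 1 × 0.1290 × 0.9029 = 0.11647
  30: 1 × 0.1237 × 0.8966 = 0.11091
  31: 1 × 0.1312 × 0.8790 = 0.11532
  32: 1 × 0.1047 × 0.8623 = 0.09028
Sum = 1.17835
NRR = 0.487 × 1.17835 = 0.57386

0.574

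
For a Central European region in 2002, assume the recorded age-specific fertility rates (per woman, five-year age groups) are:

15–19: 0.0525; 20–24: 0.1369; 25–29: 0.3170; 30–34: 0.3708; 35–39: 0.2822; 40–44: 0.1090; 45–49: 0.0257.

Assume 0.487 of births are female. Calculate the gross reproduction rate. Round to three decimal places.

Proportion female at birth = 0.487.
Sum of ASFRs = 0.0525 + 0.1369 + 0.3170 + 0.3708 + 0.2822 + 0.1090 + 0.0257 = 1.2941
TFR = 5 × 1.2941 = 6.4705
GRR = 0.487 × 6.4705 = 3.15113

3.151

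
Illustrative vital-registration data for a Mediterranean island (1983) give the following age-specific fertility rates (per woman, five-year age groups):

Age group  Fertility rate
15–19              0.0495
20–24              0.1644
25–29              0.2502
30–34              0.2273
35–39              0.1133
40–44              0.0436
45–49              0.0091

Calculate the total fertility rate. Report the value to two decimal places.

4.29

Sum of ASFRs = 0.0495 + 0.1644 + 0.2502 + 0.2273 + 0.1133 + 0.0436 + 0.0091 = 0.8574
TFR = 5 × 0.8574 = 4.287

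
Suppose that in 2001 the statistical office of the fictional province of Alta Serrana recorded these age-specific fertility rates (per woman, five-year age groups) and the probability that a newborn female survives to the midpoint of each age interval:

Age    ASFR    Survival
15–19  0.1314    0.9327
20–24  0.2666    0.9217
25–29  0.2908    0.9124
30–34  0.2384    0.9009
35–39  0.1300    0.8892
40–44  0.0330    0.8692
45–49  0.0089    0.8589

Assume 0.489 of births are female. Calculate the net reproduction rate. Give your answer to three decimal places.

2.446

Proportion female at birth = 0.489.
Weighting each age-specific rate by interval width and survival:
  15–19: 5 × 0.1314 × 0.9327 = 0.61278
  20–24: 5 × 0.2666 × 0.9217 = 1.22863
  25–29: 5 × 0.2908 × 0.9124 = 1.32663
  30–34: 5 × 0.2384 × 0.9009 = 1.07387
  35–39: 5 × 0.1300 × 0.8892 = 0.57798
  40–44: 5 × 0.0330 × 0.8692 = 0.14342
  45–49: 5 × 0.0089 × 0.8589 = 0.03822
Sum = 5.00153
NRR = 0.489 × 5.00153 = 2.44575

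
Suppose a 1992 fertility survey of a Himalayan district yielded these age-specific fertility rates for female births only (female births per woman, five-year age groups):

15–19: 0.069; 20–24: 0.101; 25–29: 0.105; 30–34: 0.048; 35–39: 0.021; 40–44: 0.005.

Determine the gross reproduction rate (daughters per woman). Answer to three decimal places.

1.745

Sum of female ASFRs = 0.069 + 0.101 + 0.105 + 0.048 + 0.021 + 0.005 = 0.349
GRR = 5 × 0.349 = 1.745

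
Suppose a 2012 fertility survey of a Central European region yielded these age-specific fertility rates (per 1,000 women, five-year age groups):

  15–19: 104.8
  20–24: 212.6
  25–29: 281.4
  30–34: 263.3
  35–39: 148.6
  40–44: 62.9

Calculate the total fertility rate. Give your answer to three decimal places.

Sum of ASFRs = 104.8 + 212.6 + 281.4 + 263.3 + 148.6 + 62.9 = 1073.6
TFR = 5 × 1073.6 / 1000 = 5.368

5.368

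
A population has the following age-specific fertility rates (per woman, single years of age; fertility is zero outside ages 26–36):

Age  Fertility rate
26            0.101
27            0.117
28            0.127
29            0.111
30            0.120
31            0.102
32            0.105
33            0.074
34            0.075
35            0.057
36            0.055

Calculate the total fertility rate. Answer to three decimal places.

Sum of ASFRs = 0.101 + 0.117 + 0.127 + 0.111 + 0.120 + 0.102 + 0.105 + 0.074 + 0.075 + 0.057 + 0.055 = 1.044
TFR = 1.044

1.044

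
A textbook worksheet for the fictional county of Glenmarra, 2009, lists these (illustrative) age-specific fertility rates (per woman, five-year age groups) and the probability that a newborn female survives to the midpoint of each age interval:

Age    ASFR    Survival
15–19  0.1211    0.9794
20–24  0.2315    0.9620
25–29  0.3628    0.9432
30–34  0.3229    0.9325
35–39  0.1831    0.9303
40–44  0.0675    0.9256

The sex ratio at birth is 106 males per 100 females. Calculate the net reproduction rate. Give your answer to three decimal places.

2.955

Proportion female at birth = 100 / (100 + 106) = 0.48544.
Survival-weighted fertility by age (5·fₓ·Sₓ):
  15–19: 5 × 0.1211 × 0.9794 = 0.59303
  20–24: 5 × 0.2315 × 0.9620 = 1.11352
  25–29: 5 × 0.3628 × 0.9432 = 1.71096
  30–34: 5 × 0.3229 × 0.9325 = 1.50552
  35–39: 5 × 0.1831 × 0.9303 = 0.85169
  40–44: 5 × 0.0675 × 0.9256 = 0.31239
Sum = 6.08711
NRR = 0.48544 × 6.08711 = 2.95493
An NRR exceeding 1 indicates intrinsic growth under these rates.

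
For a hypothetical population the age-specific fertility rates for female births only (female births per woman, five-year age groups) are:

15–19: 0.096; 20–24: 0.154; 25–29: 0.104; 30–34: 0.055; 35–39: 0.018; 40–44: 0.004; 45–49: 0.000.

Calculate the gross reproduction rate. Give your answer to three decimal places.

2.155

Sum of female ASFRs = 0.096 + 0.154 + 0.104 + 0.055 + 0.018 + 0.004 + 0.000 = 0.431
GRR = 5 × 0.431 = 2.155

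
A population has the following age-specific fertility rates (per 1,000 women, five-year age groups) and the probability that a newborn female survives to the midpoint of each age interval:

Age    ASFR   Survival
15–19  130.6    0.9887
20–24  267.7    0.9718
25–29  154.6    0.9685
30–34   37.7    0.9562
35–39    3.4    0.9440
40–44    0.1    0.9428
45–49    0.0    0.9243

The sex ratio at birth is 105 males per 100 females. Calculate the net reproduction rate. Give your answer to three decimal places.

Proportion female at birth = 100 / (100 + 105) = 0.48780.
Survival-weighted fertility by age (5·fₓ·Sₓ):
  15–19: 5 × 130.6/1000 × 0.9887 = 0.64562
  20–24: 5 × 267.7/1000 × 0.9718 = 1.30075
  25–29: 5 × 154.6/1000 × 0.9685 = 0.74865
  30–34: 5 × 37.7/1000 × 0.9562 = 0.18024
  35–39: 5 × 3.4/1000 × 0.9440 = 0.01605
  40–44: 5 × 0.1/1000 × 0.9428 = 0.00047
  45–49: 5 × 0.0/1000 × 0.9243 = 0.00000
Sum = 2.89178
NRR = 0.48780 × 2.89178 = 1.41061
An NRR exceeding 1 indicates intrinsic growth under these rates.

1.411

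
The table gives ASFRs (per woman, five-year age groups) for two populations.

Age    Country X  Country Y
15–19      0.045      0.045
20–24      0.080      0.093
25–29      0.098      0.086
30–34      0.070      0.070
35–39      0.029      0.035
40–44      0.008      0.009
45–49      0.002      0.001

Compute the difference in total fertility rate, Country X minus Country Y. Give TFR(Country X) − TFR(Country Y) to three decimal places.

-0.035

Country X:
  Sum of ASFRs = 0.045 + 0.080 + 0.098 + 0.070 + 0.029 + 0.008 + 0.002 = 0.332
  TFR = 5 × 0.332 = 1.66
Country Y:
  Sum of ASFRs = 0.045 + 0.093 + 0.086 + 0.070 + 0.035 + 0.009 + 0.001 = 0.339
  TFR = 5 × 0.339 = 1.695
Difference = 1.66 − 1.695 = -0.035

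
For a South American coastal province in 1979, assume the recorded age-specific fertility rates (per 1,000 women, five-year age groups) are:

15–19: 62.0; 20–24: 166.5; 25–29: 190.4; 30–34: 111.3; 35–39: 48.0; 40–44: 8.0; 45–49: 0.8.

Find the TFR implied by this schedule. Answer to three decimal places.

2.935

Sum of ASFRs = 62.0 + 166.5 + 190.4 + 111.3 + 48.0 + 8.0 + 0.8 = 587.0
TFR = 5 × 587.0 / 1000 = 2.935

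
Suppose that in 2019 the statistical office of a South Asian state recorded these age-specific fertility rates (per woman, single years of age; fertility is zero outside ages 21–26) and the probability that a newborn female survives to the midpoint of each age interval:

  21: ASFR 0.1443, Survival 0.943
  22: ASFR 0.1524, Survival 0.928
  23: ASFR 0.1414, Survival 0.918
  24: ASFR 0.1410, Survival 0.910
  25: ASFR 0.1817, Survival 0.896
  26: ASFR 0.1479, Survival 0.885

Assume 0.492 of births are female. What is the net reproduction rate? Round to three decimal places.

0.408

Proportion female at birth = 0.492.
Per-age-group product (1 × ASFR × survival probability):
  21: 1 × 0.1443 × 0.943 = 0.13607
  22: 1 × 0.1524 × 0.928 = 0.14143
  23: 1 × 0.1414 × 0.918 = 0.12981
  24: 1 × 0.1410 × 0.910 = 0.12831
  25: 1 × 0.1817 × 0.896 = 0.16280
  26: 1 × 0.1479 × 0.885 = 0.13089
Sum = 0.82931
NRR = 0.492 × 0.82931 = 0.40802
With NRR below 1 the population is below replacement fertility.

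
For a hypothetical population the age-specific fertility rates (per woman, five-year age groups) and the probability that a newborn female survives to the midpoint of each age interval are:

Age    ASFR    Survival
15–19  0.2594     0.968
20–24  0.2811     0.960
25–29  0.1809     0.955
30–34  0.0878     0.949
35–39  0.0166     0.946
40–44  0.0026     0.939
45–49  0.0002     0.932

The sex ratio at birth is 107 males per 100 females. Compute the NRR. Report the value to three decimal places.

Proportion female at birth = 100 / (100 + 107) = 0.48309.
Per-age-group product (5 × ASFR × survival probability):
  15–19: 5 × 0.2594 × 0.968 = 1.25550
  20–24: 5 × 0.2811 × 0.960 = 1.34928
  25–29: 5 × 0.1809 × 0.955 = 0.86380
  30–34: 5 × 0.0878 × 0.949 = 0.41661
  35–39: 5 × 0.0166 × 0.946 = 0.07852
  40–44: 5 × 0.0026 × 0.939 = 0.01221
  45–49: 5 × 0.0002 × 0.932 = 0.00093
Sum = 3.97685
NRR = 0.48309 × 3.97685 = 1.92118

1.921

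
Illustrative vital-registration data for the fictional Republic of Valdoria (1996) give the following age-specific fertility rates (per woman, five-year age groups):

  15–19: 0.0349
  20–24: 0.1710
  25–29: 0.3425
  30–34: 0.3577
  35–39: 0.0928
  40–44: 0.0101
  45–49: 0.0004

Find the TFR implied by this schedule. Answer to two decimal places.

Sum of ASFRs = 0.0349 + 0.1710 + 0.3425 + 0.3577 + 0.0928 + 0.0101 + 0.0004 = 1.0094
TFR = 5 × 1.0094 = 5.047

5.05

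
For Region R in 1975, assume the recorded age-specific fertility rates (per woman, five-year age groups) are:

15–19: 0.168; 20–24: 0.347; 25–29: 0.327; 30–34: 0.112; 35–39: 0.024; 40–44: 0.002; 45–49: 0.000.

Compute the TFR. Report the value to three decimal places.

Sum of ASFRs = 0.168 + 0.347 + 0.327 + 0.112 + 0.024 + 0.002 + 0.000 = 0.980
TFR = 5 × 0.980 = 4.9

4.900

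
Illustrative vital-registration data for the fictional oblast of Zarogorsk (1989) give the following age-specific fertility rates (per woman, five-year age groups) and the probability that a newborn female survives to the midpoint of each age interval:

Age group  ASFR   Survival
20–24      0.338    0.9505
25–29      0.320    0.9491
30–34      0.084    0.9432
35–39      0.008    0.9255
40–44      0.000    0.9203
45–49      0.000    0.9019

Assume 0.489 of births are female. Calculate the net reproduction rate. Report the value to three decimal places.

Proportion female at birth = 0.489.
Weighting each age-specific rate by interval width and survival:
  20–24: 5 × 0.338 × 0.9505 = 1.60635
  25–29: 5 × 0.320 × 0.9491 = 1.51856
  30–34: 5 × 0.084 × 0.9432 = 0.39614
  35–39: 5 × 0.008 × 0.9255 = 0.03702
  40–44: 5 × 0.000 × 0.9203 = 0.00000
  45–49: 5 × 0.000 × 0.9019 = 0.00000
Sum = 3.55807
NRR = 0.489 × 3.55807 = 1.73990
With NRR above 1 the population is above replacement fertility.

1.740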